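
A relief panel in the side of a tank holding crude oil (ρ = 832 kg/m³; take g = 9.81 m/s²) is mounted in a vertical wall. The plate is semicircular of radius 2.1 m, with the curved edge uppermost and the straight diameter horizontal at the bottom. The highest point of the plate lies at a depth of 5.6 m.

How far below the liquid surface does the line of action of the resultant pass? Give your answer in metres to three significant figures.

γ = ρg = 832 × 9.81 / 1000 = 8.16192 kN/m³.
The centroid lies 4r/(3π) = 0.891268 m above the diameter, so r − 4r/(3π) = 2.1 − 0.891268 = 1.20873 m below the topmost point, so the centroid depth is h_c = 5.6 + 1.20873 = 6.80873 m.
A = πr²/2 = π × 2.1²/2 = 6.92721 m².
Resultant F = γ·h_c·A = 8.16192 × 6.80873 × 6.92721 = 384.961 kN.
I_c = (π/8 − 8/(9π))·r⁴ = 0.109757 × 2.1⁴ = 2.13457 m⁴.
Centre of pressure: y_p = y_c + I_c/(y_c·A) = 6.80873 + 2.13457/(6.80873 × 6.92721) = 6.80873 + 0.045257 = 6.85399 m along the plane.

h_p = 6.85 m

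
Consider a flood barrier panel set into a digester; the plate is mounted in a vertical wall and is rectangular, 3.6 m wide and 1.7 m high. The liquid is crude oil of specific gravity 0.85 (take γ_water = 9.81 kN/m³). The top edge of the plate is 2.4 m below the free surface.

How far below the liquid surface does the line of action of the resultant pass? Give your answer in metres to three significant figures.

γ = 0.85 × 9.81 = 8.3385 kN/m³.
The centroid lies 1.7/2 = 0.85 m below the top edge, so the centroid depth is h_c = 2.4 + 0.85 = 3.25 m.
A = 3.6 × 1.7 = 6.12 m².
Resultant F = γ·h_c·A = 8.3385 × 3.25 × 6.12 = 165.853 kN.
I_c = b·h³/12 = 3.6 × 1.7³/12 = 1.4739 m⁴.
Centre of pressure: y_p = y_c + I_c/(y_c·A) = 3.25 + 1.4739/(3.25 × 6.12) = 3.25 + 0.0741026 = 3.3241 m along the plane.

h_p = 3.32 m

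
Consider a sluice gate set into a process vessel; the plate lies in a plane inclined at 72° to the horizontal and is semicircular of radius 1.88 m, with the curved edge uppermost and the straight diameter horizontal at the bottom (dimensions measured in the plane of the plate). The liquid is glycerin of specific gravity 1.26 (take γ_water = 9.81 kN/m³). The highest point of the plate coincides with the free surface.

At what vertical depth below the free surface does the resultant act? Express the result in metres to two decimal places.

γ = 1.26 × 9.81 = 12.3606 kN/m³.
Let θ = 72° be the plate's angle to the horizontal; measure y along the incline from where the plane meets the free surface. Vertical depth h = y·sinθ with sinθ = 0.951057.
The centroid lies 4r/(3π) = 0.797897 m above the diameter, so r − 4r/(3π) = 1.88 − 0.797897 = 1.0821 m below the topmost point, so y_c = 1.0821 m and h_c = 1.0821 × 0.951057 = 1.02914 m.
A = πr²/2 = π × 1.88²/2 = 5.55182 m².
Resultant F = γ·h_c·A = 12.3606 × 1.02914 × 5.55182 = 70.6235 kN.
I_c = (π/8 − 8/(9π))·r⁴ = 0.109757 × 1.88⁴ = 1.37108 m⁴.
Centre of pressure: y_p = y_c + I_c/(y_c·A) = 1.0821 + 1.37108/(1.0821 × 5.55182) = 1.0821 + 0.228223 = 1.31032 m along the plane.
Vertically, h_p = y_p·sinθ = 1.31032 × 0.951057 = 1.24619 m.

h_p = 1.25 m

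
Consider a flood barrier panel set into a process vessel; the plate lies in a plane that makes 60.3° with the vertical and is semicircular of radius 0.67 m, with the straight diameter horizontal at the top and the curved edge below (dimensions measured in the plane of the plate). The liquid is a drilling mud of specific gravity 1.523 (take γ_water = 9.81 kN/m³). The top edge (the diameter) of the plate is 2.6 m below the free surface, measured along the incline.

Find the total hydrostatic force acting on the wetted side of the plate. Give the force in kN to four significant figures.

γ = 1.523 × 9.81 = 14.94063 kN/m³.
The plate makes 60.3° with the vertical, i.e. θ = 90° − 60.3° = 29.7° to the horizontal. Measuring y along the incline from the free-surface line, vertical depth h = y·sinθ with sinθ = 0.495459.
The centroid of a semicircle lies 4r/(3π) = 0.284357 m from the diameter, here below the top edge, so y_c = 2.6 + 0.284357 = 2.88436 m and h_c = 2.88436 × 0.495459 = 1.42908 m.
A = πr²/2 = π × 0.67²/2 = 0.70513 m².
Resultant F = γ·h_c·A = 14.94063 × 1.42908 × 0.70513 = 15.0555 kN.

F ≈ 15.06 kN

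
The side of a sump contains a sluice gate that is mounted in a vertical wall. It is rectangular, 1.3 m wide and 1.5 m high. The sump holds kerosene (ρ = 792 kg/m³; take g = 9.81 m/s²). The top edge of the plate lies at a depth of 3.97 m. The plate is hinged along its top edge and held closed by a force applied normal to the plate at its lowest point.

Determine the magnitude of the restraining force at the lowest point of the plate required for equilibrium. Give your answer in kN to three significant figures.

γ = ρg = 792 × 9.81 / 1000 = 7.76952 kN/m³.
The centroid lies 1.5/2 = 0.75 m below the top edge, so the centroid depth is h_c = 3.97 + 0.75 = 4.72 m.
A = 1.3 × 1.5 = 1.95 m².
Resultant F = γ·h_c·A = 7.76952 × 4.72 × 1.95 = 71.5107 kN.
I_c = b·h³/12 = 1.3 × 1.5³/12 = 0.365625 m⁴.
Centre of pressure: y_p = y_c + I_c/(y_c·A) = 4.72 + 0.365625/(4.72 × 1.95) = 4.72 + 0.0397246 = 4.75972 m along the plane.
The resultant acts 0.75 + 0.0397246 = 0.789725 m (along the plate) below the hinge at the top edge, so the moment about the hinge is M = F × 0.789725 = 71.5107 × 0.789725 = 56.4738 kN·m.
A normal force at the bottom, 1.5 m from the hinge, must supply this moment: P = 56.4738/1.5 = 37.6492 kN.

P ≈ 37.6 kN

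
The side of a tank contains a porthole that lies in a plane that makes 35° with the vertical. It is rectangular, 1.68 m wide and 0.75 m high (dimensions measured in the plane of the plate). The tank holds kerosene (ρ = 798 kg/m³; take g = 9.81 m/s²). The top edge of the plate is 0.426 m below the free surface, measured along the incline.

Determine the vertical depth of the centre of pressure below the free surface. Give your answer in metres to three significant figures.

γ = ρg = 798 × 9.81 / 1000 = 7.82838 kN/m³.
The plate makes 35° with the vertical, i.e. θ = 90° − 35° = 55° to the horizontal. Measuring y along the incline from the free-surface line, vertical depth h = y·sinθ with sinθ = 0.819152.
The centroid lies 0.75/2 = 0.375 m below the top edge, so y_c = 0.426 + 0.375 = 0.801 m and h_c = 0.801 × 0.819152 = 0.656141 m.
A = 1.68 × 0.75 = 1.26 m².
Resultant F = γ·h_c·A = 7.82838 × 0.656141 × 1.26 = 6.47202 kN.
I_c = b·h³/12 = 1.68 × 0.75³/12 = 0.0590625 m⁴.
Centre of pressure: y_p = y_c + I_c/(y_c·A) = 0.801 + 0.0590625/(0.801 × 1.26) = 0.801 + 0.0585206 = 0.859521 m along the plane.
Vertically, h_p = y_p·sinθ = 0.859521 × 0.819152 = 0.704078 m.

h_p = 0.704 m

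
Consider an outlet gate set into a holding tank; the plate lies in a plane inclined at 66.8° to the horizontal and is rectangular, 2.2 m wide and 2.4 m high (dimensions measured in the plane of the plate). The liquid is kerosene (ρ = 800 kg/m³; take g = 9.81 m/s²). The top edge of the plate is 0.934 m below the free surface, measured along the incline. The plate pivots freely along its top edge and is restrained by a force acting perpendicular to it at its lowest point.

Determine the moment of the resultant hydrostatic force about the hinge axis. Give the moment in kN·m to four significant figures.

M ≈ 115.8 kN·m

γ = ρg = 800 × 9.81 / 1000 = 7.848 kN/m³.
Let θ = 66.8° be the plate's angle to the horizontal; measure y along the incline from where the plane meets the free surface. Vertical depth h = y·sinθ with sinθ = 0.919135.
The centroid lies 2.4/2 = 1.2 m below the top edge, so y_c = 0.934 + 1.2 = 2.134 m and h_c = 2.134 × 0.919135 = 1.96143 m.
A = 2.2 × 2.4 = 5.28 m².
Resultant F = γ·h_c·A = 7.848 × 1.96143 × 5.28 = 81.2766 kN.
I_c = b·h³/12 = 2.2 × 2.4³/12 = 2.5344 m⁴.
Centre of pressure: y_p = y_c + I_c/(y_c·A) = 2.134 + 2.5344/(2.134 × 5.28) = 2.134 + 0.22493 = 2.35893 m along the plane.
The resultant acts 1.2 + 0.22493 = 1.42493 m (along the plate) below the hinge at the top edge, so the moment about the hinge is M = F × 1.42493 = 81.2766 × 1.42493 = 115.813 kN·m.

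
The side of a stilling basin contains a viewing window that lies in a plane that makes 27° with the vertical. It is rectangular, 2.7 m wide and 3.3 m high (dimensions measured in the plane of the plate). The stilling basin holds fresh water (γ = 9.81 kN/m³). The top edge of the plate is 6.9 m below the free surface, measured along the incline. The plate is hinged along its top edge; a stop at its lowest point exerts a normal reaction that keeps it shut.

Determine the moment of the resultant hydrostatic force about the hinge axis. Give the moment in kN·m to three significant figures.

M ≈ 1170 kN·m

γ = 9.81 kN/m³.
The plate makes 27° with the vertical, i.e. θ = 90° − 27° = 63° to the horizontal. Measuring y along the incline from the free-surface line, vertical depth h = y·sinθ with sinθ = 0.891007.
The centroid lies 3.3/2 = 1.65 m below the top edge, so y_c = 6.9 + 1.65 = 8.55 m and h_c = 8.55 × 0.891007 = 7.61811 m.
A = 2.7 × 3.3 = 8.91 m².
Resultant F = γ·h_c·A = 9.81 × 7.61811 × 8.91 = 665.877 kN.
I_c = b·h³/12 = 2.7 × 3.3³/12 = 8.08582 m⁴.
Centre of pressure: y_p = y_c + I_c/(y_c·A) = 8.55 + 8.08582/(8.55 × 8.91) = 8.55 + 0.10614 = 8.65614 m along the plane.
The resultant acts 1.65 + 0.10614 = 1.75614 m (along the plate) below the hinge at the top edge, so the moment about the hinge is M = F × 1.75614 = 665.877 × 1.75614 = 1169.37 kN·m.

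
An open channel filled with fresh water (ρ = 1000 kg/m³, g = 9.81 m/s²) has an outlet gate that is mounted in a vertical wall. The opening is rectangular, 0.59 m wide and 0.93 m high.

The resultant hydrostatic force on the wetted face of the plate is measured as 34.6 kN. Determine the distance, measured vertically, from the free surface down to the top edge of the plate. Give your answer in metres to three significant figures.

γ = ρg = 1000 × 9.81 = 9810 N/m³ = 9.81 kN/m³.
A = 0.59 × 0.93 = 0.5487 m².
From F = γ·h_c·A, the centroid depth is h_c = 34.6/(9.81 × 0.5487) = 6.42794 m.
The centroid lies 0.93/2 = 0.465 m below the top edge, so the top edge sits at h_top = 6.42794 − 0.465 = 5.96294 m below the surface.

d_top ≈ 5.96 m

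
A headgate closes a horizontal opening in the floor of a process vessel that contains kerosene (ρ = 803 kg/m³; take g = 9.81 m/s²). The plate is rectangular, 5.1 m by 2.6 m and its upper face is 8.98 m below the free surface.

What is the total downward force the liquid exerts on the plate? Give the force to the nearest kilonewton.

F ≈ 938 kN

γ = ρg = 803 × 9.81 / 1000 = 7.87743 kN/m³.
The plate is horizontal, so pressure is uniform at p = γ·h = 7.87743 × 8.98 = 70.7393 kN/m².
A = 5.1 × 2.6 = 13.26 m².
F = p·A = 70.7393 × 13.26 = 938.003 kN.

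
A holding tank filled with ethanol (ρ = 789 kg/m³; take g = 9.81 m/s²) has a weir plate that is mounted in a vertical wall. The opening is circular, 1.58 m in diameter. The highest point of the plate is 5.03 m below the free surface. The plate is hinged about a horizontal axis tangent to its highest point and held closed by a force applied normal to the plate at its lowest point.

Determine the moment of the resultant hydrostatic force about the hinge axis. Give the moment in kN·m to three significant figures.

M ≈ 72.1 kN·m

γ = ρg = 789 × 9.81 / 1000 = 7.74009 kN/m³.
The centroid is at the centre, 0.79 m below the top of the plate, so the centroid depth is h_c = 5.03 + 0.79 = 5.82 m.
A = π(0.79)² = 1.96067 m².
Resultant F = γ·h_c·A = 7.74009 × 5.82 × 1.96067 = 88.3229 kN.
I_c = πr⁴/4 = π × 0.79⁴/4 = 0.305913 m⁴.
Centre of pressure: y_p = y_c + I_c/(y_c·A) = 5.82 + 0.305913/(5.82 × 1.96067) = 5.82 + 0.0268084 = 5.84681 m along the plane.
The resultant acts 0.79 + 0.0268084 = 0.816808 m (along the plate) below the hinge at the top edge, so the moment about the hinge is M = F × 0.816808 = 88.3229 × 0.816808 = 72.1429 kN·m.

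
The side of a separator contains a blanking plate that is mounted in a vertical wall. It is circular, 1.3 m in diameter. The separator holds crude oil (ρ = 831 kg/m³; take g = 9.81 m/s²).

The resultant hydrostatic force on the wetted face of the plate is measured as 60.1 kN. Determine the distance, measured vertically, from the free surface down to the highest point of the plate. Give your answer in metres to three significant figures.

γ = ρg = 831 × 9.81 / 1000 = 8.15211 kN/m³.
A = π(0.65)² = 1.32732 m².
From F = γ·h_c·A, the centroid depth is h_c = 60.1/(8.15211 × 1.32732) = 5.55429 m.
The centroid is at the centre, 0.65 m below the top of the plate, so the highest point sits at h_top = 5.55429 − 0.65 = 4.90429 m below the surface.

d_top ≈ 4.90 m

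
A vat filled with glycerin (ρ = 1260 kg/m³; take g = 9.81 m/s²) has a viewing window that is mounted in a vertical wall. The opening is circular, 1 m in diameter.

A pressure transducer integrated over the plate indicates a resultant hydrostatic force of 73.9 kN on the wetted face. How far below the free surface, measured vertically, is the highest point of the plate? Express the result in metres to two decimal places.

γ = ρg = 1260 × 9.81 / 1000 = 12.3606 kN/m³.
A = π(0.5)² = 0.785398 m².
From F = γ·h_c·A, the centroid depth is h_c = 73.9/(12.3606 × 0.785398) = 7.61229 m.
The centroid is at the centre, 0.5 m below the top of the plate, so the highest point sits at h_top = 7.61229 − 0.5 = 7.11229 m below the surface.

d_top ≈ 7.11 m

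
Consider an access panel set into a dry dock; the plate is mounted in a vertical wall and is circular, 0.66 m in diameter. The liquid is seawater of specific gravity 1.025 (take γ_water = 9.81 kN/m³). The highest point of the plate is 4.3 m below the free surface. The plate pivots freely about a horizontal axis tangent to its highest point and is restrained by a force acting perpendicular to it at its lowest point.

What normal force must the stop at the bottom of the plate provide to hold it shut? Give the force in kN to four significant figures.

P ≈ 8.106 kN

γ = 1.025 × 9.81 = 10.05525 kN/m³.
The centroid is at the centre, 0.33 m below the top of the plate, so the centroid depth is h_c = 4.3 + 0.33 = 4.63 m.
A = π(0.33)² = 0.342119 m².
Resultant F = γ·h_c·A = 10.05525 × 4.63 × 0.342119 = 15.9276 kN.
I_c = πr⁴/4 = π × 0.33⁴/4 = 0.0093142 m⁴.
Centre of pressure: y_p = y_c + I_c/(y_c·A) = 4.63 + 0.0093142/(4.63 × 0.342119) = 4.63 + 0.00588014 = 4.63588 m along the plane.
The resultant acts 0.33 + 0.00588014 = 0.33588 m (along the plate) below the hinge at the top edge, so the moment about the hinge is M = F × 0.33588 = 15.9276 × 0.33588 = 5.34976 kN·m.
A normal force at the bottom, 0.66 m from the hinge, must supply this moment: P = 5.34976/0.66 = 8.1057 kN.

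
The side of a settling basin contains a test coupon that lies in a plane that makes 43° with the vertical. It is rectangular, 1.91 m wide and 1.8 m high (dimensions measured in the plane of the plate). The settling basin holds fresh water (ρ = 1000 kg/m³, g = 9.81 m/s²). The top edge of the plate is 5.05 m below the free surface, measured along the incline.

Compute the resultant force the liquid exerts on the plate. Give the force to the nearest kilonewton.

γ = ρg = 1000 × 9.81 = 9810 N/m³ = 9.81 kN/m³.
The plate makes 43° with the vertical, i.e. θ = 90° − 43° = 47° to the horizontal. Measuring y along the incline from the free-surface line, vertical depth h = y·sinθ with sinθ = 0.731354.
The centroid lies 1.8/2 = 0.9 m below the top edge, so y_c = 5.05 + 0.9 = 5.95 m and h_c = 5.95 × 0.731354 = 4.35156 m.
A = 1.91 × 1.8 = 3.438 m².
Resultant F = γ·h_c·A = 9.81 × 4.35156 × 3.438 = 146.764 kN.

F ≈ 147 kN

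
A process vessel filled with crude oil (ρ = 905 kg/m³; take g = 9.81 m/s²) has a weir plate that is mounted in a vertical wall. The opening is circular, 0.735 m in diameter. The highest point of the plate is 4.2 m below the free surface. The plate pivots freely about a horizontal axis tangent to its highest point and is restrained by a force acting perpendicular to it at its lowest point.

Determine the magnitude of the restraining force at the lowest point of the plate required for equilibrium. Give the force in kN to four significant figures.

P ≈ 8.776 kN

γ = ρg = 905 × 9.81 / 1000 = 8.87805 kN/m³.
The centroid is at the centre, 0.3675 m below the top of the plate, so the centroid depth is h_c = 4.2 + 0.3675 = 4.5675 m.
A = π(0.3675)² = 0.424292 m².
Resultant F = γ·h_c·A = 8.87805 × 4.5675 × 0.424292 = 17.2052 kN.
I_c = πr⁴/4 = π × 0.3675⁴/4 = 0.0143258 m⁴.
Centre of pressure: y_p = y_c + I_c/(y_c·A) = 4.5675 + 0.0143258/(4.5675 × 0.424292) = 4.5675 + 0.00739223 = 4.57489 m along the plane.
The resultant acts 0.3675 + 0.00739223 = 0.374892 m (along the plate) below the hinge at the top edge, so the moment about the hinge is M = F × 0.374892 = 17.2052 × 0.374892 = 6.45009 kN·m.
A normal force at the bottom, 0.735 m from the hinge, must supply this moment: P = 6.45009/0.735 = 8.77563 kN.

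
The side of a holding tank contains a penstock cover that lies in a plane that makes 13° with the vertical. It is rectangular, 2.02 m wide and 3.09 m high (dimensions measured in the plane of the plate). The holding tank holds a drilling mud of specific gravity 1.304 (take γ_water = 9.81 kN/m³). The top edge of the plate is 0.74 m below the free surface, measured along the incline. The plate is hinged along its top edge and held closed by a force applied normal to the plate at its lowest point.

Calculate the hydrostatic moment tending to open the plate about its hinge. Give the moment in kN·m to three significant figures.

γ = 1.304 × 9.81 = 12.79224 kN/m³.
The plate makes 13° with the vertical, i.e. θ = 90° − 13° = 77° to the horizontal. Measuring y along the incline from the free-surface line, vertical depth h = y·sinθ with sinθ = 0.974370.
The centroid lies 3.09/2 = 1.545 m below the top edge, so y_c = 0.74 + 1.545 = 2.285 m and h_c = 2.285 × 0.974370 = 2.22644 m.
A = 2.02 × 3.09 = 6.2418 m².
Resultant F = γ·h_c·A = 12.79224 × 2.22644 × 6.2418 = 177.774 kN.
I_c = b·h³/12 = 2.02 × 3.09³/12 = 4.96644 m⁴.
Centre of pressure: y_p = y_c + I_c/(y_c·A) = 2.285 + 4.96644/(2.285 × 6.2418) = 2.285 + 0.348216 = 2.63322 m along the plane.
The resultant acts 1.545 + 0.348216 = 1.89322 m (along the plate) below the hinge at the top edge, so the moment about the hinge is M = F × 1.89322 = 177.774 × 1.89322 = 336.565 kN·m.

M ≈ 337 kN·m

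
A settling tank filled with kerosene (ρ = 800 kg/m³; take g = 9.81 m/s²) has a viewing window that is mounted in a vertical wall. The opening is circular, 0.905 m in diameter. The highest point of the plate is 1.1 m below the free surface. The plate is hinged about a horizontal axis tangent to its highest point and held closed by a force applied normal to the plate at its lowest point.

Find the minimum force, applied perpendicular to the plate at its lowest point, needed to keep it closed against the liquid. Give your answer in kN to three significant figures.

P ≈ 4.20 kN

γ = ρg = 800 × 9.81 / 1000 = 7.848 kN/m³.
The centroid is at the centre, 0.4525 m below the top of the plate, so the centroid depth is h_c = 1.1 + 0.4525 = 1.5525 m.
A = π(0.4525)² = 0.643261 m².
Resultant F = γ·h_c·A = 7.848 × 1.5525 × 0.643261 = 7.8375 kN.
I_c = πr⁴/4 = π × 0.4525⁴/4 = 0.0329279 m⁴.
Centre of pressure: y_p = y_c + I_c/(y_c·A) = 1.5525 + 0.0329279/(1.5525 × 0.643261) = 1.5525 + 0.032972 = 1.58547 m along the plane.
The resultant acts 0.4525 + 0.032972 = 0.485472 m (along the plate) below the hinge at the top edge, so the moment about the hinge is M = F × 0.485472 = 7.8375 × 0.485472 = 3.80489 kN·m.
A normal force at the bottom, 0.905 m from the hinge, must supply this moment: P = 3.80489/0.905 = 4.2043 kN.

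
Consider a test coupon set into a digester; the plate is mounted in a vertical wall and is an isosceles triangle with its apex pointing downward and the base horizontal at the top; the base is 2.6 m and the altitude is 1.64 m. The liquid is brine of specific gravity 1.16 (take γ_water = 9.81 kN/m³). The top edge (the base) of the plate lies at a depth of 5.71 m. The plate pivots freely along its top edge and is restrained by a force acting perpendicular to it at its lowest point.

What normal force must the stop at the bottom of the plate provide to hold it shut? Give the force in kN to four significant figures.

γ = 1.16 × 9.81 = 11.3796 kN/m³.
With the apex down, the centroid sits h/3 = 1.64/3 = 0.546667 m below the base (the top edge), so the centroid depth is h_c = 5.71 + 0.546667 = 6.25667 m.
A = ½ × 2.6 × 1.64 = 2.132 m².
Resultant F = γ·h_c·A = 11.3796 × 6.25667 × 2.132 = 151.795 kN.
I_c = b·h³/36 = 2.6 × 1.64³/36 = 0.318568 m⁴.
Centre of pressure: y_p = y_c + I_c/(y_c·A) = 6.25667 + 0.318568/(6.25667 × 2.132) = 6.25667 + 0.0238821 = 6.28055 m along the plane.
The resultant acts 0.546667 + 0.0238821 = 0.570549 m (along the plate) below the hinge at the top edge, so the moment about the hinge is M = F × 0.570549 = 151.795 × 0.570549 = 86.6065 kN·m.
A normal force at the bottom, 1.64 m from the hinge, must supply this moment: P = 86.6065/1.64 = 52.8088 kN.

P ≈ 52.81 kN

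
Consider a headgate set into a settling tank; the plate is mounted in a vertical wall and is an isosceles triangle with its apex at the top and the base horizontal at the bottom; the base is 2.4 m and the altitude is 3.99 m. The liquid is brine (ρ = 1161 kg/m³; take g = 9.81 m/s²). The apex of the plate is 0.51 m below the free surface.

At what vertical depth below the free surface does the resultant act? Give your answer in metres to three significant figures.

γ = ρg = 1161 × 9.81 / 1000 = 11.38941 kN/m³.
With the apex up, the centroid sits 2h/3 = 2 × 3.99/3 = 2.66 m below the apex, so the centroid depth is h_c = 0.51 + 2.66 = 3.17 m.
A = ½ × 2.4 × 3.99 = 4.788 m².
Resultant F = γ·h_c·A = 11.38941 × 3.17 × 4.788 = 172.868 kN.
I_c = b·h³/36 = 2.4 × 3.99³/36 = 4.23475 m⁴.
Centre of pressure: y_p = y_c + I_c/(y_c·A) = 3.17 + 4.23475/(3.17 × 4.788) = 3.17 + 0.279007 = 3.44901 m along the plane.

h_p = 3.45 m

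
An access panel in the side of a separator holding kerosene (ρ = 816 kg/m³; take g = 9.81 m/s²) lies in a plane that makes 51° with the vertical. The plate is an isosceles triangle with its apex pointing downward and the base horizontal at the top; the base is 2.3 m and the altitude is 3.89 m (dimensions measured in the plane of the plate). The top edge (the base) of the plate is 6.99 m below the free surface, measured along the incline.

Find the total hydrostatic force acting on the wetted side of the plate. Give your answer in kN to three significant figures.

γ = ρg = 816 × 9.81 / 1000 = 8.00496 kN/m³.
The plate makes 51° with the vertical, i.e. θ = 90° − 51° = 39° to the horizontal. Measuring y along the incline from the free-surface line, vertical depth h = y·sinθ with sinθ = 0.629320.
With the apex down, the centroid sits h/3 = 3.89/3 = 1.29667 m below the base (the top edge), so y_c = 6.99 + 1.29667 = 8.28667 m and h_c = 8.28667 × 0.629320 = 5.21497 m.
A = ½ × 2.3 × 3.89 = 4.4735 m².
Resultant F = γ·h_c·A = 8.00496 × 5.21497 × 4.4735 = 186.749 kN.

F ≈ 187 kN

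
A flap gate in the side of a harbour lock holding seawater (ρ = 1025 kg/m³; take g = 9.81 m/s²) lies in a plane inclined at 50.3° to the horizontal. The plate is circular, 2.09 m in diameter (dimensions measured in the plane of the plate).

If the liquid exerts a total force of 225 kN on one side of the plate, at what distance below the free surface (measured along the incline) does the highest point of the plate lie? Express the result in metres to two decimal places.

y_top ≈ 7.43 m

γ = ρg = 1025 × 9.81 / 1000 = 10.05525 kN/m³.
A = π(1.045)² = 3.4307 m².
From F = γ·h_c·A, the centroid depth is h_c = 225/(10.05525 × 3.4307) = 6.52239 m.
Let θ = 50.3° be the plate's angle to the horizontal; measure y along the incline from where the plane meets the free surface. Vertical depth h = y·sinθ with sinθ = 0.769400.
Along the incline, y_c = h_c/sinθ = 6.52239/0.769400 = 8.47724 m.
The centroid is at the centre, 1.045 m below the top of the plate, so the highest point sits at y_top = 8.47724 − 1.045 = 7.43224 m along the incline.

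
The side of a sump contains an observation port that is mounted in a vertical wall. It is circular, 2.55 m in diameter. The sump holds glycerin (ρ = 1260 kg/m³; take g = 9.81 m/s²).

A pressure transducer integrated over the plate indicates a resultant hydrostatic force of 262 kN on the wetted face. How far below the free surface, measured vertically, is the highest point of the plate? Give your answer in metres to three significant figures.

d_top ≈ 2.88 m

γ = ρg = 1260 × 9.81 / 1000 = 12.3606 kN/m³.
A = π(1.275)² = 5.10705 m².
From F = γ·h_c·A, the centroid depth is h_c = 262/(12.3606 × 5.10705) = 4.15042 m.
The centroid is at the centre, 1.275 m below the top of the plate, so the highest point sits at h_top = 4.15042 − 1.275 = 2.87542 m below the surface.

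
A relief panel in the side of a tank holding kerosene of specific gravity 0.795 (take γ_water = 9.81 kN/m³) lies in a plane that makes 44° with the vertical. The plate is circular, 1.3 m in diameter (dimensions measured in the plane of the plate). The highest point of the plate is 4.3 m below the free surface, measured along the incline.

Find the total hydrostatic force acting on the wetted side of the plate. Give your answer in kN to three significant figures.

γ = 0.795 × 9.81 = 7.79895 kN/m³.
The plate makes 44° with the vertical, i.e. θ = 90° − 44° = 46° to the horizontal. Measuring y along the incline from the free-surface line, vertical depth h = y·sinθ with sinθ = 0.719340.
The centroid is at the centre, 0.65 m below the top of the plate, so y_c = 4.3 + 0.65 = 4.95 m and h_c = 4.95 × 0.719340 = 3.56073 m.
A = π(0.65)² = 1.32732 m².
Resultant F = γ·h_c·A = 7.79895 × 3.56073 × 1.32732 = 36.8596 kN.

F ≈ 36.9 kN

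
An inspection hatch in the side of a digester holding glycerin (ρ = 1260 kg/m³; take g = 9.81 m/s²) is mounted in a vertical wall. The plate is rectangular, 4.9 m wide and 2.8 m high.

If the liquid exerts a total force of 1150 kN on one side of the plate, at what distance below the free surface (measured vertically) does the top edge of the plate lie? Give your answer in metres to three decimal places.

γ = ρg = 1260 × 9.81 / 1000 = 12.3606 kN/m³.
A = 4.9 × 2.8 = 13.72 m².
From F = γ·h_c·A, the centroid depth is h_c = 1150/(12.3606 × 13.72) = 6.78116 m.
The centroid lies 2.8/2 = 1.4 m below the top edge, so the top edge sits at h_top = 6.78116 − 1.4 = 5.38116 m below the surface.

d_top ≈ 5.381 m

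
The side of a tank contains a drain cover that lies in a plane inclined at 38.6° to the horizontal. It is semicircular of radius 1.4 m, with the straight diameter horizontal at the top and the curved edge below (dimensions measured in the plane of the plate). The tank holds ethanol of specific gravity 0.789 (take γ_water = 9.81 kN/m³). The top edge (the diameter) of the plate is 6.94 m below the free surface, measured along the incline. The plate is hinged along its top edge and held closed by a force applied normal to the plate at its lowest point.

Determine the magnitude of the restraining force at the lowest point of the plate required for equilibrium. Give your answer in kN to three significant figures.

P ≈ 49.0 kN

γ = 0.789 × 9.81 = 7.74009 kN/m³.
Let θ = 38.6° be the plate's angle to the horizontal; measure y along the incline from where the plane meets the free surface. Vertical depth h = y·sinθ with sinθ = 0.623880.
The centroid of a semicircle lies 4r/(3π) = 0.594178 m from the diameter, here below the top edge, so y_c = 6.94 + 0.594178 = 7.53418 m and h_c = 7.53418 × 0.623880 = 4.70042 m.
A = πr²/2 = π × 1.4²/2 = 3.07876 m².
Resultant F = γ·h_c·A = 7.74009 × 4.70042 × 3.07876 = 112.01 kN.
I_c = (π/8 − 8/(9π))·r⁴ = 0.109757 × 1.4⁴ = 0.421642 m⁴.
Centre of pressure: y_p = y_c + I_c/(y_c·A) = 7.53418 + 0.421642/(7.53418 × 3.07876) = 7.53418 + 0.0181774 = 7.55236 m along the plane.
The resultant acts 0.594178 + 0.0181774 = 0.612355 m (along the plate) below the hinge at the top edge, so the moment about the hinge is M = F × 0.612355 = 112.01 × 0.612355 = 68.5899 kN·m.
A normal force at the bottom, 1.4 m from the hinge, must supply this moment: P = 68.5899/1.4 = 48.9928 kN.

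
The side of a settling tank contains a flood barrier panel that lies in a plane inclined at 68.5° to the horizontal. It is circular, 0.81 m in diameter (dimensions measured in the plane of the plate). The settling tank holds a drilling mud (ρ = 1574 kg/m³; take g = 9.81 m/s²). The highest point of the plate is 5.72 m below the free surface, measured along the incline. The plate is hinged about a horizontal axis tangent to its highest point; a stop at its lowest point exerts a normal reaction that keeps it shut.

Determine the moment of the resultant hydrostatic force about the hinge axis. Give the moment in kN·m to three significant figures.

M ≈ 18.7 kN·m

γ = ρg = 1574 × 9.81 / 1000 = 15.44094 kN/m³.
Let θ = 68.5° be the plate's angle to the horizontal; measure y along the incline from where the plane meets the free surface. Vertical depth h = y·sinθ with sinθ = 0.930418.
The centroid is at the centre, 0.405 m below the top of the plate, so y_c = 5.72 + 0.405 = 6.125 m and h_c = 6.125 × 0.930418 = 5.69881 m.
A = π(0.405)² = 0.5153 m².
Resultant F = γ·h_c·A = 15.44094 × 5.69881 × 0.5153 = 45.3438 kN.
I_c = πr⁴/4 = π × 0.405⁴/4 = 0.0211305 m⁴.
Centre of pressure: y_p = y_c + I_c/(y_c·A) = 6.125 + 0.0211305/(6.125 × 0.5153) = 6.125 + 0.00669489 = 6.13169 m along the plane.
The resultant acts 0.405 + 0.00669489 = 0.411695 m (along the plate) below the hinge at the top edge, so the moment about the hinge is M = F × 0.411695 = 45.3438 × 0.411695 = 18.6678 kN·m.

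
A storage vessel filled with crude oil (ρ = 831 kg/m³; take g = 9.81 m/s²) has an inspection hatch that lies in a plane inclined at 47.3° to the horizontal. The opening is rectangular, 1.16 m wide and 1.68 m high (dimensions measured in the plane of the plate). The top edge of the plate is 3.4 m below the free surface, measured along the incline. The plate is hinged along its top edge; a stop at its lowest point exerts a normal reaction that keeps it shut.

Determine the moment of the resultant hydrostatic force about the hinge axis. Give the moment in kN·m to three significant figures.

M ≈ 44.3 kN·m

γ = ρg = 831 × 9.81 / 1000 = 8.15211 kN/m³.
Let θ = 47.3° be the plate's angle to the horizontal; measure y along the incline from where the plane meets the free surface. Vertical depth h = y·sinθ with sinθ = 0.734915.
The centroid lies 1.68/2 = 0.84 m below the top edge, so y_c = 3.4 + 0.84 = 4.24 m and h_c = 4.24 × 0.734915 = 3.11604 m.
A = 1.16 × 1.68 = 1.9488 m².
Resultant F = γ·h_c·A = 8.15211 × 3.11604 × 1.9488 = 49.504 kN.
I_c = b·h³/12 = 1.16 × 1.68³/12 = 0.458358 m⁴.
Centre of pressure: y_p = y_c + I_c/(y_c·A) = 4.24 + 0.458358/(4.24 × 1.9488) = 4.24 + 0.0554717 = 4.29547 m along the plane.
The resultant acts 0.84 + 0.0554717 = 0.895472 m (along the plate) below the hinge at the top edge, so the moment about the hinge is M = F × 0.895472 = 49.504 × 0.895472 = 44.3294 kN·m.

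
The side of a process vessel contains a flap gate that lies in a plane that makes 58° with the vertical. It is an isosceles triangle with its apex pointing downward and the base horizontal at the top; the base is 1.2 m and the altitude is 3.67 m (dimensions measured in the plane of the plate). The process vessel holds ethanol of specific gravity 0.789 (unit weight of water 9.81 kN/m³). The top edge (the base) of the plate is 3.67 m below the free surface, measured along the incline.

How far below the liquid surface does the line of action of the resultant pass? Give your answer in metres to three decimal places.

h_p = 2.674 m

γ = 0.789 × 9.81 = 7.74009 kN/m³.
The plate makes 58° with the vertical, i.e. θ = 90° − 58° = 32° to the horizontal. Measuring y along the incline from the free-surface line, vertical depth h = y·sinθ with sinθ = 0.529919.
With the apex down, the centroid sits h/3 = 3.67/3 = 1.22333 m below the base (the top edge), so y_c = 3.67 + 1.22333 = 4.89333 m and h_c = 4.89333 × 0.529919 = 2.59307 m.
A = ½ × 1.2 × 3.67 = 2.202 m².
Resultant F = γ·h_c·A = 7.74009 × 2.59307 × 2.202 = 44.1955 kN.
I_c = b·h³/36 = 1.2 × 3.67³/36 = 1.6477 m⁴.
Centre of pressure: y_p = y_c + I_c/(y_c·A) = 4.89333 + 1.6477/(4.89333 × 2.202) = 4.89333 + 0.152917 = 5.04625 m along the plane.
Vertically, h_p = y_p·sinθ = 5.04625 × 0.529919 = 2.6741 m.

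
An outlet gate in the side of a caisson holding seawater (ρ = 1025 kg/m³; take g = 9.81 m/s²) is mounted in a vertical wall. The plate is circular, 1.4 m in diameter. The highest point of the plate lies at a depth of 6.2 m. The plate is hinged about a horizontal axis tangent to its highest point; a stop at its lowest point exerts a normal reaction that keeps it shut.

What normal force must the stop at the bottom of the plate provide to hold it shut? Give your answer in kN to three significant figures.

P ≈ 54.8 kN

γ = ρg = 1025 × 9.81 / 1000 = 10.05525 kN/m³.
The centroid is at the centre, 0.7 m below the top of the plate, so the centroid depth is h_c = 6.2 + 0.7 = 6.9 m.
A = π(0.7)² = 1.53938 m².
Resultant F = γ·h_c·A = 10.05525 × 6.9 × 1.53938 = 106.804 kN.
I_c = πr⁴/4 = π × 0.7⁴/4 = 0.188574 m⁴.
Centre of pressure: y_p = y_c + I_c/(y_c·A) = 6.9 + 0.188574/(6.9 × 1.53938) = 6.9 + 0.0177536 = 6.91775 m along the plane.
The resultant acts 0.7 + 0.0177536 = 0.717754 m (along the plate) below the hinge at the top edge, so the moment about the hinge is M = F × 0.717754 = 106.804 × 0.717754 = 76.659 kN·m.
A normal force at the bottom, 1.4 m from the hinge, must supply this moment: P = 76.659/1.4 = 54.7564 kN.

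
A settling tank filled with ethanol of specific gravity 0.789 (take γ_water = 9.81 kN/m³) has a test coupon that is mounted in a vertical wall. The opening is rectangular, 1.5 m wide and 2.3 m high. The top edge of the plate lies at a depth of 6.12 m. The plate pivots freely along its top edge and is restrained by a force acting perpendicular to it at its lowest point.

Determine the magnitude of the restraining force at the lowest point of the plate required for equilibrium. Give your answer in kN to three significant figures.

P ≈ 102 kN

γ = 0.789 × 9.81 = 7.74009 kN/m³.
The centroid lies 2.3/2 = 1.15 m below the top edge, so the centroid depth is h_c = 6.12 + 1.15 = 7.27 m.
A = 1.5 × 2.3 = 3.45 m².
Resultant F = γ·h_c·A = 7.74009 × 7.27 × 3.45 = 194.133 kN.
I_c = b·h³/12 = 1.5 × 2.3³/12 = 1.52087 m⁴.
Centre of pressure: y_p = y_c + I_c/(y_c·A) = 7.27 + 1.52087/(7.27 × 3.45) = 7.27 + 0.0606371 = 7.33064 m along the plane.
The resultant acts 1.15 + 0.0606371 = 1.21064 m (along the plate) below the hinge at the top edge, so the moment about the hinge is M = F × 1.21064 = 194.133 × 1.21064 = 235.025 kN·m.
A normal force at the bottom, 2.3 m from the hinge, must supply this moment: P = 235.025/2.3 = 102.185 kN.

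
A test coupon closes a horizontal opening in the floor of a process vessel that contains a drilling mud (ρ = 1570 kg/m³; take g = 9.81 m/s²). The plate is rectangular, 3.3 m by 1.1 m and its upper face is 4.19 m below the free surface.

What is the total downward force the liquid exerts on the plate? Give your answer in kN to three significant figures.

γ = ρg = 1570 × 9.81 / 1000 = 15.4017 kN/m³.
The plate is horizontal, so pressure is uniform at p = γ·h = 15.4017 × 4.19 = 64.5331 kN/m².
A = 3.3 × 1.1 = 3.63 m².
F = p·A = 64.5331 × 3.63 = 234.255 kN.

F ≈ 234 kN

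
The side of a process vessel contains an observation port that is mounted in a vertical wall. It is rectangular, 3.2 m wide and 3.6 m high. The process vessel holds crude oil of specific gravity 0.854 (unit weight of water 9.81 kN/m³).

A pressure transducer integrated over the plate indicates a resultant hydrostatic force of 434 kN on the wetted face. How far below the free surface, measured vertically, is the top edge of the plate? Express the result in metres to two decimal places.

γ = 0.854 × 9.81 = 8.37774 kN/m³.
A = 3.2 × 3.6 = 11.52 m².
From F = γ·h_c·A, the centroid depth is h_c = 434/(8.37774 × 11.52) = 4.49687 m.
The centroid lies 3.6/2 = 1.8 m below the top edge, so the top edge sits at h_top = 4.49687 − 1.8 = 2.69687 m below the surface.

d_top ≈ 2.70 m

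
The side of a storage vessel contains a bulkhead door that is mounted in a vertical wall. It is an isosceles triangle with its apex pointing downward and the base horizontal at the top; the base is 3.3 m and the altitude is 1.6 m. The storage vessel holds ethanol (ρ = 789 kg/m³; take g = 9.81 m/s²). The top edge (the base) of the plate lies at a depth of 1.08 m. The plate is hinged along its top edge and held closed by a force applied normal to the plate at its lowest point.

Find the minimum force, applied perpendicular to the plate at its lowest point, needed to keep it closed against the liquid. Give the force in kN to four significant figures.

P ≈ 12.81 kN

γ = ρg = 789 × 9.81 / 1000 = 7.74009 kN/m³.
With the apex down, the centroid sits h/3 = 1.6/3 = 0.533333 m below the base (the top edge), so the centroid depth is h_c = 1.08 + 0.533333 = 1.61333 m.
A = ½ × 3.3 × 1.6 = 2.64 m².
Resultant F = γ·h_c·A = 7.74009 × 1.61333 × 2.64 = 32.9665 kN.
I_c = b·h³/36 = 3.3 × 1.6³/36 = 0.375467 m⁴.
Centre of pressure: y_p = y_c + I_c/(y_c·A) = 1.61333 + 0.375467/(1.61333 × 2.64) = 1.61333 + 0.0881545 = 1.70148 m along the plane.
The resultant acts 0.533333 + 0.0881545 = 0.621487 m (along the plate) below the hinge at the top edge, so the moment about the hinge is M = F × 0.621487 = 32.9665 × 0.621487 = 20.4883 kN·m.
A normal force at the bottom, 1.6 m from the hinge, must supply this moment: P = 20.4883/1.6 = 12.8052 kN.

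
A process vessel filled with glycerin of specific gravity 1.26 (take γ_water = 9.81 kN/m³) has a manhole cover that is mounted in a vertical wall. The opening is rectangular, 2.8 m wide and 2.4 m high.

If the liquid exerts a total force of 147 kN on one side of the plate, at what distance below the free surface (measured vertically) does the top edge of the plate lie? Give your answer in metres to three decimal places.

d_top ≈ 0.570 m

γ = 1.26 × 9.81 = 12.3606 kN/m³.
A = 2.8 × 2.4 = 6.72 m².
From F = γ·h_c·A, the centroid depth is h_c = 147/(12.3606 × 6.72) = 1.76974 m.
The centroid lies 2.4/2 = 1.2 m below the top edge, so the top edge sits at h_top = 1.76974 − 1.2 = 0.56974 m below the surface.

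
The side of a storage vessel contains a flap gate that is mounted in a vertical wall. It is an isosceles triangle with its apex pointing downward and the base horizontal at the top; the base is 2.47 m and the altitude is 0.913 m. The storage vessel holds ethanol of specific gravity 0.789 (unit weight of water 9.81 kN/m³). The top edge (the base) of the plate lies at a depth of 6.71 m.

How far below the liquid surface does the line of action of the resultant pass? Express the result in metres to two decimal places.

h_p = 7.02 m

γ = 0.789 × 9.81 = 7.74009 kN/m³.
With the apex down, the centroid sits h/3 = 0.913/3 = 0.304333 m below the base (the top edge), so the centroid depth is h_c = 6.71 + 0.304333 = 7.01433 m.
A = ½ × 2.47 × 0.913 = 1.12756 m².
Resultant F = γ·h_c·A = 7.74009 × 7.01433 × 1.12756 = 61.217 kN.
I_c = b·h³/36 = 2.47 × 0.913³/36 = 0.0522164 m⁴.
Centre of pressure: y_p = y_c + I_c/(y_c·A) = 7.01433 + 0.0522164/(7.01433 × 1.12756) = 7.01433 + 0.00660208 = 7.02093 m along the plane.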